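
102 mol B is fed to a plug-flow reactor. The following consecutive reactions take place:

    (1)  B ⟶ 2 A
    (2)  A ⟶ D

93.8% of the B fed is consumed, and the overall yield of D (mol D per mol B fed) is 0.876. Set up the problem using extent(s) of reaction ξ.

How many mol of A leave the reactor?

102 mol

Conversion of B: B consumed = 1ξ₁ = 0.938 × 102 → ξ₁ = 95.68 mol.
Yield of D: 1ξ₂ / 102 = 0.876 → ξ₂ = 89.35 mol.
Outlet amounts (n = n₀ + Σ ν·ξ):
  B: 102 − 1(95.68) = 6.324
  A: 0 + 2(95.68) − 1(89.35) = 102
  D: 0 + 1(89.35) = 89.35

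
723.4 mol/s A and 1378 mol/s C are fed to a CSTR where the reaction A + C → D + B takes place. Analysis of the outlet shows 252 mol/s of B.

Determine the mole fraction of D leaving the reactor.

For B: n = n₀ + 1ξ → 252 = 0 + 1ξ, giving ξ = 252 mol/s.
Outlet amounts (n = n₀ + ν ξ):
  A: 723.4 − 1(252) = 471.4
  C: 1378 − 1(252) = 1126
  D: 0 + 1(252) = 252
  B: 0 + 1(252) = 252
Total out = 2101 mol/s; y_D = 252 / 2101 = 0.1199.

0.12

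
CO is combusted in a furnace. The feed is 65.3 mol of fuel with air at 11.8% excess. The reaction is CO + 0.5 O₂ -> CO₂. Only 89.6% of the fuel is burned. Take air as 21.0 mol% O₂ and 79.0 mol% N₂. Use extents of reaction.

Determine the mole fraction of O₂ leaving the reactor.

Stoichiometric O₂ = 0.5 × 65.3 = 32.65 mol; O₂ fed = 32.65 × 1.118 = 36.5 mol.
N₂ fed = 36.5 × 79/21 = 137.3 mol.
Fuel reacted = 0.896 × 65.3 → ξ = 58.51 mol.
Outlet (n = n₀ + ν ξ):
  CO: 65.3 − 1(58.51) = 6.791
  O₂: 36.5 − 0.5(58.51) = 7.248
  N₂: 137.3 (inert)
  CO₂: 0 + 1(58.51) = 58.51
Total out = 209.9 mol; y_O₂ = 7.248 / 209.9 = 0.03454.

0.0345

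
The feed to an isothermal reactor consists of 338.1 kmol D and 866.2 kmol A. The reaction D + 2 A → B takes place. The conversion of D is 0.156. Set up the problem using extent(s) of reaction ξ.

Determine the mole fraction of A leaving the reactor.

D reacted = 0.156 × 338.1 = 52.74 kmol; ν_D = −1, so ξ = 52.74/1 = 52.74 kmol.
Outlet amounts (n = n₀ + ν ξ):
  D: 338.1 − 1(52.74) = 285.4
  A: 866.2 − 2(52.74) = 760.7
  B: 0 + 1(52.74) = 52.74
Total out = 1099 kmol; y_A = 760.7 / 1099 = 0.6923.

0.692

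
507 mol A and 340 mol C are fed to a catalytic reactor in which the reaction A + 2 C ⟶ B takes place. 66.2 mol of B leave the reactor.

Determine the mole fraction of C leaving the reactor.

0.291

For B: n = n₀ + 1ξ → 66.2 = 0 + 1ξ, giving ξ = 66.2 mol.
Outlet amounts (n = n₀ + ν ξ):
  A: 507 − 1(66.2) = 440.8
  C: 340 − 2(66.2) = 207.6
  B: 0 + 1(66.2) = 66.2
Total out = 714.6 mol; y_C = 207.6 / 714.6 = 0.2905.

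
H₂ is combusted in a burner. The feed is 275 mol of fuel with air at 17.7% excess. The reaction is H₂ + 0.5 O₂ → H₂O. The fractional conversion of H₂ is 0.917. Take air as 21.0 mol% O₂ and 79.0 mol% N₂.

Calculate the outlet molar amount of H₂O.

252 mol

Stoichiometric O₂ = 0.5 × 275 = 137.5 mol; O₂ fed = 137.5 × 1.177 = 161.8 mol.
N₂ fed = 161.8 × 79/21 = 608.8 mol.
Fuel reacted = 0.917 × 275 → ξ = 252.2 mol.
Outlet (n = n₀ + ν ξ):
  H₂: 275 − 1(252.2) = 22.82
  O₂: 161.8 − 0.5(252.2) = 35.75
  N₂: 608.8 (inert)
  H₂O: 0 + 1(252.2) = 252.2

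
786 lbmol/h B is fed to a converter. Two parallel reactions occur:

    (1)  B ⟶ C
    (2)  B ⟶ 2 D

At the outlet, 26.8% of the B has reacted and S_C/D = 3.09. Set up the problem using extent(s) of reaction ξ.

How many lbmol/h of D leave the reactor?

Conversion of B: B consumed = 0.268 × 786 = 210.6 lbmol/h = 1ξ₁ + 1ξ₂.
Selectivity: 1ξ₁ / (2ξ₂) = 3.09 → ξ₁ = 6.18 ξ₂.
Substitute: (1·6.18 + 1) ξ₂ = 210.6 → ξ₂ = 29.34 lbmol/h, ξ₁ = 181.3 lbmol/h.
Outlet amounts (n = n₀ + Σ ν·ξ):
  B: 786 − 1(181.3) − 1(29.34) = 575.4
  C: 0 + 1(181.3) = 181.3
  D: 0 + 2(29.34) = 58.68

58.7 lbmol/h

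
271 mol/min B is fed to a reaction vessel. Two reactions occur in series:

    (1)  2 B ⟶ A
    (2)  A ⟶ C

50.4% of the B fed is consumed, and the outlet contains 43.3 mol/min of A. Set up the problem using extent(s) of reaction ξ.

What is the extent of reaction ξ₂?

Conversion of B: B consumed = 2ξ₁ = 0.504 × 271 → ξ₁ = 68.29 mol/min.
A balance: n_A = 0 + 1ξ₁ − 1ξ₂ = 43.3 → ξ₂ = (1·68.29 − 43.3)/1 = 24.99 mol/min.
Outlet amounts (n = n₀ + Σ ν·ξ):
  B: 271 − 2(68.29) = 134.4
  A: 0 + 1(68.29) − 1(24.99) = 43.3
  C: 0 + 1(24.99) = 24.99

ξ₂ = 25 mol/min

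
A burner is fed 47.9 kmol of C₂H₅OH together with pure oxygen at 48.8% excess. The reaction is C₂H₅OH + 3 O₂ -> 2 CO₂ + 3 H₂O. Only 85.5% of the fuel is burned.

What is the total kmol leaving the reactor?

303 kmol

Stoichiometric O₂ = 3 × 47.9 = 143.7 kmol; O₂ fed = 143.7 × 1.488 = 213.8 kmol.
Fuel reacted = 0.855 × 47.9 → ξ = 40.95 kmol.
Outlet (n = n₀ + ν ξ):
  C₂H₅OH: 47.9 − 1(40.95) = 6.946
  O₂: 213.8 − 3(40.95) = 90.96
  CO₂: 0 + 2(40.95) = 81.91
  H₂O: 0 + 3(40.95) = 122.9
Total out = 6.946 + 90.96 + 81.91 + 122.9 = 302.7 kmol.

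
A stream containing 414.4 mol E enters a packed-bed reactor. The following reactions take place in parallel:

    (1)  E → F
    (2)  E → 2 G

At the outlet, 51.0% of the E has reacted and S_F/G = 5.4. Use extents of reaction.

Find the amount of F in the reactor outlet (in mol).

Conversion of E: E consumed = 0.51 × 414.4 = 211.3 mol = 1ξ₁ + 1ξ₂.
Selectivity: 1ξ₁ / (2ξ₂) = 5.4 → ξ₁ = 10.8 ξ₂.
Substitute: (1·10.8 + 1) ξ₂ = 211.3 → ξ₂ = 17.91 mol, ξ₁ = 193.4 mol.
Outlet amounts (n = n₀ + Σ ν·ξ):
  E: 414.4 − 1(193.4) − 1(17.91) = 203.1
  F: 0 + 1(193.4) = 193.4
  G: 0 + 2(17.91) = 35.82

193 mol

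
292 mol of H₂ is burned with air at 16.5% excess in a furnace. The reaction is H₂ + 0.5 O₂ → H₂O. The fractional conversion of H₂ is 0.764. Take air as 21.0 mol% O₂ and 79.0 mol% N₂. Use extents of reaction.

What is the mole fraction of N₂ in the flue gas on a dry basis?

0.834

Stoichiometric O₂ = 0.5 × 292 = 146 mol; O₂ fed = 146 × 1.165 = 170.1 mol.
N₂ fed = 170.1 × 79/21 = 639.9 mol.
Fuel reacted = 0.764 × 292 → ξ = 223.1 mol.
Outlet (n = n₀ + ν ξ):
  H₂: 292 − 1(223.1) = 68.91
  O₂: 170.1 − 0.5(223.1) = 58.55
  N₂: 639.9 (inert)
  H₂O: 0 + 1(223.1) = 223.1
Dry total = 767.3 mol; y_N₂ (dry) = 639.9 / 767.3 = 0.8339.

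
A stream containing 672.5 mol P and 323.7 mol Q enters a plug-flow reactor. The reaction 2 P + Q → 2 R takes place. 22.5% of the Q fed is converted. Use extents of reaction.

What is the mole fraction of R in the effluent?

0.158

Q reacted = 0.225 × 323.7 = 72.83 mol; ν_Q = −1, so ξ = 72.83/1 = 72.83 mol.
Outlet amounts (n = n₀ + ν ξ):
  P: 672.5 − 2(72.83) = 526.8
  Q: 323.7 − 1(72.83) = 250.9
  R: 0 + 2(72.83) = 145.7
Total out = 923.4 mol; y_R = 145.7 / 923.4 = 0.1578.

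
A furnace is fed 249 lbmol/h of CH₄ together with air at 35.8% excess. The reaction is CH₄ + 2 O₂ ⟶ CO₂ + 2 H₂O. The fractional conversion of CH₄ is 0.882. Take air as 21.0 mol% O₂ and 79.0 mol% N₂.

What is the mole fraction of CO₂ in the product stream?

0.0633

Stoichiometric O₂ = 2 × 249 = 498 lbmol/h; O₂ fed = 498 × 1.358 = 676.3 lbmol/h.
N₂ fed = 676.3 × 79/21 = 2544 lbmol/h.
Fuel reacted = 0.882 × 249 → ξ = 219.6 lbmol/h.
Outlet (n = n₀ + ν ξ):
  CH₄: 249 − 1(219.6) = 29.38
  O₂: 676.3 − 2(219.6) = 237
  N₂: 2544 (inert)
  CO₂: 0 + 1(219.6) = 219.6
  H₂O: 0 + 2(219.6) = 439.2
Total out = 3469 lbmol/h; y_CO₂ = 219.6 / 3469 = 0.0633.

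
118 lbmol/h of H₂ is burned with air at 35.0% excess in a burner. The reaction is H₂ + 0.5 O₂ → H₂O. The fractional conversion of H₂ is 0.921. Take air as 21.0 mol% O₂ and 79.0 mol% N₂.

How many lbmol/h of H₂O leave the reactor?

Stoichiometric O₂ = 0.5 × 118 = 59 lbmol/h; O₂ fed = 59 × 1.350 = 79.65 lbmol/h.
N₂ fed = 79.65 × 79/21 = 299.6 lbmol/h.
Fuel reacted = 0.921 × 118 → ξ = 108.7 lbmol/h.
Outlet (n = n₀ + ν ξ):
  H₂: 118 − 1(108.7) = 9.322
  O₂: 79.65 − 0.5(108.7) = 25.31
  N₂: 299.6 (inert)
  H₂O: 0 + 1(108.7) = 108.7

109 lbmol/h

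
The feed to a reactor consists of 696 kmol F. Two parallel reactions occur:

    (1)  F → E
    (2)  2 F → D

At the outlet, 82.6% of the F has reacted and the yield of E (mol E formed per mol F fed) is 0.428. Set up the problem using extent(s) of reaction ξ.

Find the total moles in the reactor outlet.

557 kmol

Yield of E: 1ξ₁ / 696 = 0.428 → ξ₁ = 297.9 kmol.
Conversion of F: 1ξ₁ + 2ξ₂ = 0.826 × 696 = 574.9 → ξ₂ = 138.5 kmol.
Outlet amounts (n = n₀ + Σ ν·ξ):
  F: 696 − 1(297.9) − 2(138.5) = 121.1
  E: 0 + 1(297.9) = 297.9
  D: 0 + 1(138.5) = 138.5
Total out = 121.1 + 297.9 + 138.5 = 557.5 kmol.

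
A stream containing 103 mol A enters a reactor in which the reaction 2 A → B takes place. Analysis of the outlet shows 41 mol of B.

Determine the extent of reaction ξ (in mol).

For B: n = n₀ + 1ξ → 41 = 0 + 1ξ, giving ξ = 41 mol.
Outlet amounts (n = n₀ + ν ξ):
  A: 103 − 2(41) = 21
  B: 0 + 1(41) = 41

ξ = 41 mol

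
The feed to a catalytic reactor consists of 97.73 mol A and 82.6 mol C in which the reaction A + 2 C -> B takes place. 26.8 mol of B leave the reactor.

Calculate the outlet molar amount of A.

For B: n = n₀ + 1ξ → 26.8 = 0 + 1ξ, giving ξ = 26.8 mol.
Outlet amounts (n = n₀ + ν ξ):
  A: 97.73 − 1(26.8) = 70.93
  C: 82.6 − 2(26.8) = 29
  B: 0 + 1(26.8) = 26.8

70.9 mol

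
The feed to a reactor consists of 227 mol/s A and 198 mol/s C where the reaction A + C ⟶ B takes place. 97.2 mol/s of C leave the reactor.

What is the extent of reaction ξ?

For C: n = n₀ − 1ξ → 97.2 = 198 − 1ξ, giving ξ = 100.8 mol/s.
Outlet amounts (n = n₀ + ν ξ):
  A: 227 − 1(100.8) = 126.2
  C: 198 − 1(100.8) = 97.2
  B: 0 + 1(100.8) = 100.8

ξ = 101 mol/s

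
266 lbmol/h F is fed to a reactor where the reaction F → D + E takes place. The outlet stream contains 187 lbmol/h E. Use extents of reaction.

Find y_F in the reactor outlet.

0.174

For E: n = n₀ + 1ξ → 187 = 0 + 1ξ, giving ξ = 187 lbmol/h.
Outlet amounts (n = n₀ + ν ξ):
  F: 266 − 1(187) = 79
  D: 0 + 1(187) = 187
  E: 0 + 1(187) = 187
Total out = 453 lbmol/h; y_F = 79 / 453 = 0.1744.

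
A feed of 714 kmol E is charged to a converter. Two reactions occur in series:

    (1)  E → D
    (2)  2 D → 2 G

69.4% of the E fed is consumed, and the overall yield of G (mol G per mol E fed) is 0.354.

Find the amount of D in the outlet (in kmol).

243 kmol

Conversion of E: E consumed = 1ξ₁ = 0.694 × 714 → ξ₁ = 495.5 kmol.
Yield of G: 2ξ₂ / 714 = 0.354 → ξ₂ = 126.4 kmol.
Outlet amounts (n = n₀ + Σ ν·ξ):
  E: 714 − 1(495.5) = 218.5
  D: 0 + 1(495.5) − 2(126.4) = 242.8
  G: 0 + 2(126.4) = 252.8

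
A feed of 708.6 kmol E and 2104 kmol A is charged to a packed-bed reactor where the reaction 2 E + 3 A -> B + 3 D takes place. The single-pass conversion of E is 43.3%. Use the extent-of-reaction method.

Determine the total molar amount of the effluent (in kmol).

2660 kmol

E reacted = 0.433 × 708.6 = 306.8 kmol; ν_E = −2, so ξ = 306.8/2 = 153.4 kmol.
Outlet amounts (n = n₀ + ν ξ):
  E: 708.6 − 2(153.4) = 401.8
  A: 2104 − 3(153.4) = 1644
  B: 0 + 1(153.4) = 153.4
  D: 0 + 3(153.4) = 460.2
Total out = 401.8 + 1644 + 153.4 + 460.2 = 2659 kmol.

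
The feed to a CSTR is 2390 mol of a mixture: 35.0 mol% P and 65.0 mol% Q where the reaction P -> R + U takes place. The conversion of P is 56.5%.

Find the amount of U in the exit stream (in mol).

473 mol

P reacted = 0.565 × 836.5 = 472.6 mol; ν_P = −1, so ξ = 472.6/1 = 472.6 mol.
Outlet amounts (n = n₀ + ν ξ):
  P: 836.5 − 1(472.6) = 363.9
  R: 0 + 1(472.6) = 472.6
  U: 0 + 1(472.6) = 472.6
  Q: 1554 (inert)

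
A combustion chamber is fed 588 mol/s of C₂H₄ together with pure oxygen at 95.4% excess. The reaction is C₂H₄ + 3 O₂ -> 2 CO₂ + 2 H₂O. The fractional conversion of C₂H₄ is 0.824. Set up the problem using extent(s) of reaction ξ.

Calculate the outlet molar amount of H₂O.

969 mol/s

Stoichiometric O₂ = 3 × 588 = 1764 mol/s; O₂ fed = 1764 × 1.954 = 3447 mol/s.
Fuel reacted = 0.824 × 588 → ξ = 484.5 mol/s.
Outlet (n = n₀ + ν ξ):
  C₂H₄: 588 − 1(484.5) = 103.5
  O₂: 3447 − 3(484.5) = 1993
  CO₂: 0 + 2(484.5) = 969
  H₂O: 0 + 2(484.5) = 969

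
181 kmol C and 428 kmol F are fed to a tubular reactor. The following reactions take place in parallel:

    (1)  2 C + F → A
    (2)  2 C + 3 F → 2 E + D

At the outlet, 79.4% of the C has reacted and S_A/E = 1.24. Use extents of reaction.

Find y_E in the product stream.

Conversion of C: C consumed = 0.794 × 181 = 143.7 kmol = 2ξ₁ + 2ξ₂.
Selectivity: 1ξ₁ / (2ξ₂) = 1.24 → ξ₁ = 2.48 ξ₂.
Substitute: (2·2.48 + 2) ξ₂ = 143.7 → ξ₂ = 20.65 kmol, ξ₁ = 51.21 kmol.
Outlet amounts (n = n₀ + Σ ν·ξ):
  C: 181 − 2(51.21) − 2(20.65) = 37.29
  F: 428 − 1(51.21) − 3(20.65) = 314.8
  A: 0 + 1(51.21) = 51.21
  E: 0 + 2(20.65) = 41.3
  D: 0 + 1(20.65) = 20.65
Total out = 465.3 kmol; y_E = 41.3 / 465.3 = 0.08876.

0.0888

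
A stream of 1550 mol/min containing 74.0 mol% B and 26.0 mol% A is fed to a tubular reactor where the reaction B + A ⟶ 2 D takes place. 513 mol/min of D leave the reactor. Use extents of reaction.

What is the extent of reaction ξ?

ξ = 256 mol/min

For D: n = n₀ + 2ξ → 513 = 0 + 2ξ, giving ξ = 256.5 mol/min.
Outlet amounts (n = n₀ + ν ξ):
  B: 1147 − 1(256.5) = 890.5
  A: 403 − 1(256.5) = 146.5
  D: 0 + 2(256.5) = 513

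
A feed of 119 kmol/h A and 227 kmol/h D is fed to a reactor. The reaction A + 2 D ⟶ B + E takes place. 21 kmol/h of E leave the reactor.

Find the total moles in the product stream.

For E: n = n₀ + 1ξ → 21 = 0 + 1ξ, giving ξ = 21 kmol/h.
Outlet amounts (n = n₀ + ν ξ):
  A: 119 − 1(21) = 98
  D: 227 − 2(21) = 185
  B: 0 + 1(21) = 21
  E: 0 + 1(21) = 21
Total out = 98 + 185 + 21 + 21 = 325 kmol/h.

325 kmol/h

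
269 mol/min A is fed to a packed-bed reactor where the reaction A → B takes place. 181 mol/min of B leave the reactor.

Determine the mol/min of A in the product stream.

For B: n = n₀ + 1ξ → 181 = 0 + 1ξ, giving ξ = 181 mol/min.
Outlet amounts (n = n₀ + ν ξ):
  A: 269 − 1(181) = 88
  B: 0 + 1(181) = 181

88 mol/min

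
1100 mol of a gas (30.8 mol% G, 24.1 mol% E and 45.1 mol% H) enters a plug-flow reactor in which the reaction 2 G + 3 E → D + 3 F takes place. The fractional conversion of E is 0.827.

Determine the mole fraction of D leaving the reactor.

E reacted = 0.827 × 265.1 = 219.2 mol; ν_E = −3, so ξ = 219.2/3 = 73.08 mol.
Outlet amounts (n = n₀ + ν ξ):
  G: 338.8 − 2(73.08) = 192.6
  E: 265.1 − 3(73.08) = 45.86
  D: 0 + 1(73.08) = 73.08
  F: 0 + 3(73.08) = 219.2
  H: 496.1 (inert)
Total out = 1027 mol; y_D = 73.08 / 1027 = 0.07116.

0.0712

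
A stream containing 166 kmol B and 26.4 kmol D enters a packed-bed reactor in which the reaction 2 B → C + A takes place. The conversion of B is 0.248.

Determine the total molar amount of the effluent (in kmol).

192 kmol

B reacted = 0.248 × 166 = 41.17 kmol; ν_B = −2, so ξ = 41.17/2 = 20.58 kmol.
Outlet amounts (n = n₀ + ν ξ):
  B: 166 − 2(20.58) = 124.8
  C: 0 + 1(20.58) = 20.58
  A: 0 + 1(20.58) = 20.58
  D: 26.4 (inert)
Total out = 124.8 + 20.58 + 20.58 + 26.4 = 192.4 kmol.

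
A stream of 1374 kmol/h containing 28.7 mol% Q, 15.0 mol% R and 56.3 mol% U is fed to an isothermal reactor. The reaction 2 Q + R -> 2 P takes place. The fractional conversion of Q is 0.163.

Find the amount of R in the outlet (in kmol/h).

174 kmol/h

Q reacted = 0.163 × 394.3 = 64.28 kmol/h; ν_Q = −2, so ξ = 64.28/2 = 32.14 kmol/h.
Outlet amounts (n = n₀ + ν ξ):
  Q: 394.3 − 2(32.14) = 330.1
  R: 206.1 − 1(32.14) = 174
  P: 0 + 2(32.14) = 64.28
  U: 773.6 (inert)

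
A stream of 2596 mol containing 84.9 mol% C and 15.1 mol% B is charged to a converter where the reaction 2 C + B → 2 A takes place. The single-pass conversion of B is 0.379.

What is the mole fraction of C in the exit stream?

B reacted = 0.379 × 392 = 148.6 mol; ν_B = −1, so ξ = 148.6/1 = 148.6 mol.
Outlet amounts (n = n₀ + ν ξ):
  C: 2204 − 2(148.6) = 1907
  B: 392 − 1(148.6) = 243.4
  A: 0 + 2(148.6) = 297.1
Total out = 2447 mol; y_C = 1907 / 2447 = 0.7791.

0.779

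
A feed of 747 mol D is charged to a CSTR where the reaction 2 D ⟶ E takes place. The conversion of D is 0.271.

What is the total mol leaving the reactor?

646 mol

D reacted = 0.271 × 747 = 202.4 mol; ν_D = −2, so ξ = 202.4/2 = 101.2 mol.
Outlet amounts (n = n₀ + ν ξ):
  D: 747 − 2(101.2) = 544.6
  E: 0 + 1(101.2) = 101.2
Total out = 544.6 + 101.2 = 645.8 mol.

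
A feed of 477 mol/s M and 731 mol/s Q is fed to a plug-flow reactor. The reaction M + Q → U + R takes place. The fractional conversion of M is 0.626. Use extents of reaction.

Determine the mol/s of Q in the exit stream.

432 mol/s

M reacted = 0.626 × 477 = 298.6 mol/s; ν_M = −1, so ξ = 298.6/1 = 298.6 mol/s.
Outlet amounts (n = n₀ + ν ξ):
  M: 477 − 1(298.6) = 178.4
  Q: 731 − 1(298.6) = 432.4
  U: 0 + 1(298.6) = 298.6
  R: 0 + 1(298.6) = 298.6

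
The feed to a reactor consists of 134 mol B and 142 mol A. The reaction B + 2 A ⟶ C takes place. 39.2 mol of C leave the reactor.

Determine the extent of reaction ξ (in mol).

ξ = 39.2 mol

For C: n = n₀ + 1ξ → 39.2 = 0 + 1ξ, giving ξ = 39.2 mol.
Outlet amounts (n = n₀ + ν ξ):
  B: 134 − 1(39.2) = 94.8
  A: 142 − 2(39.2) = 63.6
  C: 0 + 1(39.2) = 39.2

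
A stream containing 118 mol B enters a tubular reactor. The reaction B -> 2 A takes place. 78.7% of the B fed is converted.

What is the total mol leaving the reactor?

B reacted = 0.787 × 118 = 92.87 mol; ν_B = −1, so ξ = 92.87/1 = 92.87 mol.
Outlet amounts (n = n₀ + ν ξ):
  B: 118 − 1(92.87) = 25.13
  A: 0 + 2(92.87) = 185.7
Total out = 25.13 + 185.7 = 210.9 mol.

211 mol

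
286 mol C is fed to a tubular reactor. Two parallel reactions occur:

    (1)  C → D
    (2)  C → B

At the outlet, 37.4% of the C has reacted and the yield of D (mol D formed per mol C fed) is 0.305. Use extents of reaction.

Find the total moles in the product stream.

Yield of D: 1ξ₁ / 286 = 0.305 → ξ₁ = 87.23 mol.
Conversion of C: 1ξ₁ + 1ξ₂ = 0.374 × 286 = 107 → ξ₂ = 19.73 mol.
Outlet amounts (n = n₀ + Σ ν·ξ):
  C: 286 − 1(87.23) − 1(19.73) = 179
  D: 0 + 1(87.23) = 87.23
  B: 0 + 1(19.73) = 19.73
Total out = 179 + 87.23 + 19.73 = 286 mol.

286 mol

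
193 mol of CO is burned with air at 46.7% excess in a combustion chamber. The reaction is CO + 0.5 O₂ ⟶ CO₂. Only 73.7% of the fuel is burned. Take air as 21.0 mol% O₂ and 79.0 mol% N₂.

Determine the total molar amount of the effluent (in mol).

Stoichiometric O₂ = 0.5 × 193 = 96.5 mol; O₂ fed = 96.5 × 1.467 = 141.6 mol.
N₂ fed = 141.6 × 79/21 = 532.6 mol.
Fuel reacted = 0.737 × 193 → ξ = 142.2 mol.
Outlet (n = n₀ + ν ξ):
  CO: 193 − 1(142.2) = 50.76
  O₂: 141.6 − 0.5(142.2) = 70.45
  N₂: 532.6 (inert)
  CO₂: 0 + 1(142.2) = 142.2
Total out = 50.76 + 70.45 + 532.6 + 142.2 = 796 mol.

796 mol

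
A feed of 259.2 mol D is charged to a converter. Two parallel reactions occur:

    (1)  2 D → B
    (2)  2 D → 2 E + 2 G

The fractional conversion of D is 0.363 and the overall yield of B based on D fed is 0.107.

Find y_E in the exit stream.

0.143

Yield of B: 1ξ₁ / 259.2 = 0.107 → ξ₁ = 27.73 mol.
Conversion of D: 2ξ₁ + 2ξ₂ = 0.363 × 259.2 = 94.09 → ξ₂ = 19.31 mol.
Outlet amounts (n = n₀ + Σ ν·ξ):
  D: 259.2 − 2(27.73) − 2(19.31) = 165.1
  B: 0 + 1(27.73) = 27.73
  E: 0 + 2(19.31) = 38.62
  G: 0 + 2(19.31) = 38.62
Total out = 270.1 mol; y_E = 38.62 / 270.1 = 0.143.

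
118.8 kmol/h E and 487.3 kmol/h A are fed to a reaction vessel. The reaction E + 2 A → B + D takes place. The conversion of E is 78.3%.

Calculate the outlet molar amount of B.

E reacted = 0.783 × 118.8 = 93.02 kmol/h; ν_E = −1, so ξ = 93.02/1 = 93.02 kmol/h.
Outlet amounts (n = n₀ + ν ξ):
  E: 118.8 − 1(93.02) = 25.78
  A: 487.3 − 2(93.02) = 301.3
  B: 0 + 1(93.02) = 93.02
  D: 0 + 1(93.02) = 93.02

93 kmol/h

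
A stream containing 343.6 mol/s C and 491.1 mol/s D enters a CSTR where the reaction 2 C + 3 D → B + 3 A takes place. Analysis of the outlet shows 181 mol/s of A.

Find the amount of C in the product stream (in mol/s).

For A: n = n₀ + 3ξ → 181 = 0 + 3ξ, giving ξ = 60.33 mol/s.
Outlet amounts (n = n₀ + ν ξ):
  C: 343.6 − 2(60.33) = 222.9
  D: 491.1 − 3(60.33) = 310.1
  B: 0 + 1(60.33) = 60.33
  A: 0 + 3(60.33) = 181

223 mol/s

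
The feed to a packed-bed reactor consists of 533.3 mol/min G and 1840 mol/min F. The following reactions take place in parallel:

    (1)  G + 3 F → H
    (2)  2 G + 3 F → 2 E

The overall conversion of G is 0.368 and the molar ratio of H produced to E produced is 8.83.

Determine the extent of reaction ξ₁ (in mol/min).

ξ₁ = 176 mol/min

Conversion of G: G consumed = 0.368 × 533.3 = 196.3 mol/min = 1ξ₁ + 2ξ₂.
Selectivity: 1ξ₁ / (2ξ₂) = 8.83 → ξ₁ = 17.66 ξ₂.
Substitute: (1·17.66 + 2) ξ₂ = 196.3 → ξ₂ = 9.982 mol/min, ξ₁ = 176.3 mol/min.
Outlet amounts (n = n₀ + Σ ν·ξ):
  G: 533.3 − 1(176.3) − 2(9.982) = 337
  F: 1840 − 3(176.3) − 3(9.982) = 1281
  H: 0 + 1(176.3) = 176.3
  E: 0 + 2(9.982) = 19.96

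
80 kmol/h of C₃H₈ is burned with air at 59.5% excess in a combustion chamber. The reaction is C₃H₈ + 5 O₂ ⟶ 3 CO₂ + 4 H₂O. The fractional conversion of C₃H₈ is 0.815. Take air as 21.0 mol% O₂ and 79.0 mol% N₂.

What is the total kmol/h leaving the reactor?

3180 kmol/h

Stoichiometric O₂ = 5 × 80 = 400 kmol/h; O₂ fed = 400 × 1.595 = 638 kmol/h.
N₂ fed = 638 × 79/21 = 2400 kmol/h.
Fuel reacted = 0.815 × 80 → ξ = 65.2 kmol/h.
Outlet (n = n₀ + ν ξ):
  C₃H₈: 80 − 1(65.2) = 14.8
  O₂: 638 − 5(65.2) = 312
  N₂: 2400 (inert)
  CO₂: 0 + 3(65.2) = 195.6
  H₂O: 0 + 4(65.2) = 260.8
Total out = 14.8 + 312 + 2400 + 195.6 + 260.8 = 3183 kmol/h.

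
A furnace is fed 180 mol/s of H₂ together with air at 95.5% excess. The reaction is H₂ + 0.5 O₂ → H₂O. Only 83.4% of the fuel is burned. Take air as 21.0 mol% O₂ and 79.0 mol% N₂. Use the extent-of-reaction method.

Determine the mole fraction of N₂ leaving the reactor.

Stoichiometric O₂ = 0.5 × 180 = 90 mol/s; O₂ fed = 90 × 1.955 = 176 mol/s.
N₂ fed = 176 × 79/21 = 661.9 mol/s.
Fuel reacted = 0.834 × 180 → ξ = 150.1 mol/s.
Outlet (n = n₀ + ν ξ):
  H₂: 180 − 1(150.1) = 29.88
  O₂: 176 − 0.5(150.1) = 100.9
  N₂: 661.9 (inert)
  H₂O: 0 + 1(150.1) = 150.1
Total out = 942.8 mol/s; y_N₂ = 661.9 / 942.8 = 0.7021.

0.702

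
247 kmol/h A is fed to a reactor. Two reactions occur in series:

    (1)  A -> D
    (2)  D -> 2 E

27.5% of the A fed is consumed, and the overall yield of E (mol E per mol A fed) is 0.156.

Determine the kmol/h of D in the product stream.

Conversion of A: A consumed = 1ξ₁ = 0.275 × 247 → ξ₁ = 67.93 kmol/h.
Yield of E: 2ξ₂ / 247 = 0.156 → ξ₂ = 19.27 kmol/h.
Outlet amounts (n = n₀ + Σ ν·ξ):
  A: 247 − 1(67.93) = 179.1
  D: 0 + 1(67.93) − 1(19.27) = 48.66
  E: 0 + 2(19.27) = 38.53

48.7 kmol/h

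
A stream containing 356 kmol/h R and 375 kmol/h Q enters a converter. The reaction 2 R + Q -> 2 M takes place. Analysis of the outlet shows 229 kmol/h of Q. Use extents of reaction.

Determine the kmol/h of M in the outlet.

For Q: n = n₀ − 1ξ → 229 = 375 − 1ξ, giving ξ = 146 kmol/h.
Outlet amounts (n = n₀ + ν ξ):
  R: 356 − 2(146) = 64
  Q: 375 − 1(146) = 229
  M: 0 + 2(146) = 292

292 kmol/h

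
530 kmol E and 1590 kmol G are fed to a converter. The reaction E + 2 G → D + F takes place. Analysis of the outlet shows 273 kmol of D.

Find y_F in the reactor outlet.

For D: n = n₀ + 1ξ → 273 = 0 + 1ξ, giving ξ = 273 kmol.
Outlet amounts (n = n₀ + ν ξ):
  E: 530 − 1(273) = 257
  G: 1590 − 2(273) = 1044
  D: 0 + 1(273) = 273
  F: 0 + 1(273) = 273
Total out = 1847 kmol; y_F = 273 / 1847 = 0.1478.

0.148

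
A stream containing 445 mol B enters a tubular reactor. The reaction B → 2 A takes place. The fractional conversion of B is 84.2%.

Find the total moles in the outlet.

B reacted = 0.842 × 445 = 374.7 mol; ν_B = −1, so ξ = 374.7/1 = 374.7 mol.
Outlet amounts (n = n₀ + ν ξ):
  B: 445 − 1(374.7) = 70.31
  A: 0 + 2(374.7) = 749.4
Total out = 70.31 + 749.4 = 819.7 mol.

820 mol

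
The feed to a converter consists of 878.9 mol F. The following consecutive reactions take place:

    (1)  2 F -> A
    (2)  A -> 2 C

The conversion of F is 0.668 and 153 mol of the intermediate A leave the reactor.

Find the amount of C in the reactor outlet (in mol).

Conversion of F: F consumed = 2ξ₁ = 0.668 × 878.9 → ξ₁ = 293.6 mol.
A balance: n_A = 0 + 1ξ₁ − 1ξ₂ = 153 → ξ₂ = (1·293.6 − 153)/1 = 140.6 mol.
Outlet amounts (n = n₀ + Σ ν·ξ):
  F: 878.9 − 2(293.6) = 291.8
  A: 0 + 1(293.6) − 1(140.6) = 153
  C: 0 + 2(140.6) = 281.1

281 mol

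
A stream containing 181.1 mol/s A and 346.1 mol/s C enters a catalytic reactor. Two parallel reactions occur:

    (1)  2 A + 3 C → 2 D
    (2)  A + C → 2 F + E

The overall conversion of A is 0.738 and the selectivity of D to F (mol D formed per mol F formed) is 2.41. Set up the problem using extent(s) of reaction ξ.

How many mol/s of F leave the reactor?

Conversion of A: A consumed = 0.738 × 181.1 = 133.7 mol/s = 2ξ₁ + 1ξ₂.
Selectivity: 2ξ₁ / (2ξ₂) = 2.41 → ξ₁ = 2.41 ξ₂.
Substitute: (2·2.41 + 1) ξ₂ = 133.7 → ξ₂ = 22.96 mol/s, ξ₁ = 55.34 mol/s.
Outlet amounts (n = n₀ + Σ ν·ξ):
  A: 181.1 − 2(55.34) − 1(22.96) = 47.45
  C: 346.1 − 3(55.34) − 1(22.96) = 157.1
  D: 0 + 2(55.34) = 110.7
  F: 0 + 2(22.96) = 45.93
  E: 0 + 1(22.96) = 22.96

45.9 mol/s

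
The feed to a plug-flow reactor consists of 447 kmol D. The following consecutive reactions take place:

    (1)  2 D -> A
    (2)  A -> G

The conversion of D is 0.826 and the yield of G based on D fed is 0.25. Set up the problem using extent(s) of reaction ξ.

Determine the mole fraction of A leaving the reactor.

Conversion of D: D consumed = 2ξ₁ = 0.826 × 447 → ξ₁ = 184.6 kmol.
Yield of G: 1ξ₂ / 447 = 0.25 → ξ₂ = 111.8 kmol.
Outlet amounts (n = n₀ + Σ ν·ξ):
  D: 447 − 2(184.6) = 77.78
  A: 0 + 1(184.6) − 1(111.8) = 72.86
  G: 0 + 1(111.8) = 111.8
Total out = 262.4 kmol; y_A = 72.86 / 262.4 = 0.2777.

0.278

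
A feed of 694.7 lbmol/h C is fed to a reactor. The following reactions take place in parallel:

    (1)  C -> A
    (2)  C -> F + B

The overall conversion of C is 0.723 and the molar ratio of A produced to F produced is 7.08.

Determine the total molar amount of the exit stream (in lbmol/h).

757 lbmol/h

Conversion of C: C consumed = 0.723 × 694.7 = 502.3 lbmol/h = 1ξ₁ + 1ξ₂.
Selectivity: 1ξ₁ / (1ξ₂) = 7.08 → ξ₁ = 7.08 ξ₂.
Substitute: (1·7.08 + 1) ξ₂ = 502.3 → ξ₂ = 62.16 lbmol/h, ξ₁ = 440.1 lbmol/h.
Outlet amounts (n = n₀ + Σ ν·ξ):
  C: 694.7 − 1(440.1) − 1(62.16) = 192.4
  A: 0 + 1(440.1) = 440.1
  F: 0 + 1(62.16) = 62.16
  B: 0 + 1(62.16) = 62.16
Total out = 192.4 + 440.1 + 62.16 + 62.16 = 756.9 lbmol/h.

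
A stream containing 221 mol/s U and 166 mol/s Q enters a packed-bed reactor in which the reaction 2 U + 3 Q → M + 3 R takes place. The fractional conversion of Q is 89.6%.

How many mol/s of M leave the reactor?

49.6 mol/s

Q reacted = 0.896 × 166 = 148.7 mol/s; ν_Q = −3, so ξ = 148.7/3 = 49.58 mol/s.
Outlet amounts (n = n₀ + ν ξ):
  U: 221 − 2(49.58) = 121.8
  Q: 166 − 3(49.58) = 17.26
  M: 0 + 1(49.58) = 49.58
  R: 0 + 3(49.58) = 148.7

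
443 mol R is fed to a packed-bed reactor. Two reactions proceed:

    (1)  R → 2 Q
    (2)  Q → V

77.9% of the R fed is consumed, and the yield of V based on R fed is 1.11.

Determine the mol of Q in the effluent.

Conversion of R: R consumed = 1ξ₁ = 0.779 × 443 → ξ₁ = 345.1 mol.
Yield of V: 1ξ₂ / 443 = 1.11 → ξ₂ = 491.7 mol.
Outlet amounts (n = n₀ + Σ ν·ξ):
  R: 443 − 1(345.1) = 97.9
  Q: 0 + 2(345.1) − 1(491.7) = 198.5
  V: 0 + 1(491.7) = 491.7

198 mol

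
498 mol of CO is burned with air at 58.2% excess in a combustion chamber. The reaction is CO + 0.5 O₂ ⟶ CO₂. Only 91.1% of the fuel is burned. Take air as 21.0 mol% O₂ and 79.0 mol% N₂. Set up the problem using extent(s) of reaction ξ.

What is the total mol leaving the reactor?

2150 mol

Stoichiometric O₂ = 0.5 × 498 = 249 mol; O₂ fed = 249 × 1.582 = 393.9 mol.
N₂ fed = 393.9 × 79/21 = 1482 mol.
Fuel reacted = 0.911 × 498 → ξ = 453.7 mol.
Outlet (n = n₀ + ν ξ):
  CO: 498 − 1(453.7) = 44.32
  O₂: 393.9 − 0.5(453.7) = 167.1
  N₂: 1482 (inert)
  CO₂: 0 + 1(453.7) = 453.7
Total out = 44.32 + 167.1 + 1482 + 453.7 = 2147 mol.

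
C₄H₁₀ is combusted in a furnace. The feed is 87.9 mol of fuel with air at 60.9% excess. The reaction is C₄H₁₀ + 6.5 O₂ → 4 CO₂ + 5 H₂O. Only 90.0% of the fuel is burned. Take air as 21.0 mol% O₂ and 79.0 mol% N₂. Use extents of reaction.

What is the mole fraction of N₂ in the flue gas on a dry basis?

0.826

Stoichiometric O₂ = 6.5 × 87.9 = 571.4 mol; O₂ fed = 571.4 × 1.609 = 919.3 mol.
N₂ fed = 919.3 × 79/21 = 3458 mol.
Fuel reacted = 0.9 × 87.9 → ξ = 79.11 mol.
Outlet (n = n₀ + ν ξ):
  C₄H₁₀: 87.9 − 1(79.11) = 8.79
  O₂: 919.3 − 6.5(79.11) = 405.1
  N₂: 3458 (inert)
  CO₂: 0 + 4(79.11) = 316.4
  H₂O: 0 + 5(79.11) = 395.6
Dry total = 4189 mol; y_N₂ (dry) = 3458 / 4189 = 0.8256.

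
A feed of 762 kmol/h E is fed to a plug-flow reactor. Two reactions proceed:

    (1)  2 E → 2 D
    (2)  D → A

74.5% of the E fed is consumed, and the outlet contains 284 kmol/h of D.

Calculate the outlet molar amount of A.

284 kmol/h

Conversion of E: E consumed = 2ξ₁ = 0.745 × 762 → ξ₁ = 283.8 kmol/h.
D balance: n_D = 0 + 2ξ₁ − 1ξ₂ = 284 → ξ₂ = (2·283.8 − 284)/1 = 283.7 kmol/h.
Outlet amounts (n = n₀ + Σ ν·ξ):
  E: 762 − 2(283.8) = 194.3
  D: 0 + 2(283.8) − 1(283.7) = 284
  A: 0 + 1(283.7) = 283.7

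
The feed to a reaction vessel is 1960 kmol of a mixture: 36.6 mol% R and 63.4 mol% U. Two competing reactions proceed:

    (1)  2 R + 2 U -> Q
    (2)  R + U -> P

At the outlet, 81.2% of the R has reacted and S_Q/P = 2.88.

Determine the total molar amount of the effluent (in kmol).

1130 kmol

Conversion of R: R consumed = 0.812 × 717.4 = 582.5 kmol = 2ξ₁ + 1ξ₂.
Selectivity: 1ξ₁ / (1ξ₂) = 2.88 → ξ₁ = 2.88 ξ₂.
Substitute: (2·2.88 + 1) ξ₂ = 582.5 → ξ₂ = 86.17 kmol, ξ₁ = 248.2 kmol.
Outlet amounts (n = n₀ + Σ ν·ξ):
  R: 717.4 − 2(248.2) − 1(86.17) = 134.9
  U: 1243 − 2(248.2) − 1(86.17) = 660.1
  Q: 0 + 1(248.2) = 248.2
  P: 0 + 1(86.17) = 86.17
Total out = 134.9 + 660.1 + 248.2 + 86.17 = 1129 kmol.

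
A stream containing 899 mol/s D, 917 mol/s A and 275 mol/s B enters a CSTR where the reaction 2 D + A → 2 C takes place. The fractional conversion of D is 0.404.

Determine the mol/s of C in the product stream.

363 mol/s

D reacted = 0.404 × 899 = 363.2 mol/s; ν_D = −2, so ξ = 363.2/2 = 181.6 mol/s.
Outlet amounts (n = n₀ + ν ξ):
  D: 899 − 2(181.6) = 535.8
  A: 917 − 1(181.6) = 735.4
  C: 0 + 2(181.6) = 363.2
  B: 275 (inert)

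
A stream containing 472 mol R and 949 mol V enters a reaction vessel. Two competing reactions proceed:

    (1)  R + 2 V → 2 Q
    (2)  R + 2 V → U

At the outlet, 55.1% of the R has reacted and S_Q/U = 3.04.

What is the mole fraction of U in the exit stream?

Conversion of R: R consumed = 0.551 × 472 = 260.1 mol = 1ξ₁ + 1ξ₂.
Selectivity: 2ξ₁ / (1ξ₂) = 3.04 → ξ₁ = 1.52 ξ₂.
Substitute: (1·1.52 + 1) ξ₂ = 260.1 → ξ₂ = 103.2 mol, ξ₁ = 156.9 mol.
Outlet amounts (n = n₀ + Σ ν·ξ):
  R: 472 − 1(156.9) − 1(103.2) = 211.9
  V: 949 − 2(156.9) − 2(103.2) = 428.9
  Q: 0 + 2(156.9) = 313.7
  U: 0 + 1(103.2) = 103.2
Total out = 1058 mol; y_U = 103.2 / 1058 = 0.09757.

0.0976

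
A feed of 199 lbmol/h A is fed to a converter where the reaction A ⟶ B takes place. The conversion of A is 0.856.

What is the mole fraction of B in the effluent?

A reacted = 0.856 × 199 = 170.3 lbmol/h; ν_A = −1, so ξ = 170.3/1 = 170.3 lbmol/h.
Outlet amounts (n = n₀ + ν ξ):
  A: 199 − 1(170.3) = 28.66
  B: 0 + 1(170.3) = 170.3
Total out = 199 lbmol/h; y_B = 170.3 / 199 = 0.856.

0.856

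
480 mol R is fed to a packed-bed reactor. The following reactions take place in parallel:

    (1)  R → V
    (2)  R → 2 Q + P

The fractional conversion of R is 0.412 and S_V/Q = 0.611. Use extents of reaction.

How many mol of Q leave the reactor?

178 mol

Conversion of R: R consumed = 0.412 × 480 = 197.8 mol = 1ξ₁ + 1ξ₂.
Selectivity: 1ξ₁ / (2ξ₂) = 0.611 → ξ₁ = 1.222 ξ₂.
Substitute: (1·1.222 + 1) ξ₂ = 197.8 → ξ₂ = 89 mol, ξ₁ = 108.8 mol.
Outlet amounts (n = n₀ + Σ ν·ξ):
  R: 480 − 1(108.8) − 1(89) = 282.2
  V: 0 + 1(108.8) = 108.8
  Q: 0 + 2(89) = 178
  P: 0 + 1(89) = 89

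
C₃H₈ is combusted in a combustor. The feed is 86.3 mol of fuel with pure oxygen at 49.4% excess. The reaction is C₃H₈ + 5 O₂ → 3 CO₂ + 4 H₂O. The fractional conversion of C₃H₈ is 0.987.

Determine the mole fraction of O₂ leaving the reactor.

Stoichiometric O₂ = 5 × 86.3 = 431.5 mol; O₂ fed = 431.5 × 1.494 = 644.7 mol.
Fuel reacted = 0.987 × 86.3 → ξ = 85.18 mol.
Outlet (n = n₀ + ν ξ):
  C₃H₈: 86.3 − 1(85.18) = 1.122
  O₂: 644.7 − 5(85.18) = 218.8
  CO₂: 0 + 3(85.18) = 255.5
  H₂O: 0 + 4(85.18) = 340.7
Total out = 816.1 mol; y_O₂ = 218.8 / 816.1 = 0.2681.

0.268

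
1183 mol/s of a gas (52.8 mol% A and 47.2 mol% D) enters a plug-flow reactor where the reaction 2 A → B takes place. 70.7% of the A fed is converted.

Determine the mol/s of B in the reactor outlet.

221 mol/s

A reacted = 0.707 × 624.6 = 441.6 mol/s; ν_A = −2, so ξ = 441.6/2 = 220.8 mol/s.
Outlet amounts (n = n₀ + ν ξ):
  A: 624.6 − 2(220.8) = 183
  B: 0 + 1(220.8) = 220.8
  D: 558.4 (inert)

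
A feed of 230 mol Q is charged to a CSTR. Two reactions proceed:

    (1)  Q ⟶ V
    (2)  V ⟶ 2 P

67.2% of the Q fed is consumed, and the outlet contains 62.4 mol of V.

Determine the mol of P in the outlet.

Conversion of Q: Q consumed = 1ξ₁ = 0.672 × 230 → ξ₁ = 154.6 mol.
V balance: n_V = 0 + 1ξ₁ − 1ξ₂ = 62.4 → ξ₂ = (1·154.6 − 62.4)/1 = 92.16 mol.
Outlet amounts (n = n₀ + Σ ν·ξ):
  Q: 230 − 1(154.6) = 75.44
  V: 0 + 1(154.6) − 1(92.16) = 62.4
  P: 0 + 2(92.16) = 184.3

184 mol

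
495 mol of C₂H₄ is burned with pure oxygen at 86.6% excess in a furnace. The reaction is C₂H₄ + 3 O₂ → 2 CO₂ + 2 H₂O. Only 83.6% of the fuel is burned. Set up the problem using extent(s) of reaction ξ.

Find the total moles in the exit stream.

3270 mol

Stoichiometric O₂ = 3 × 495 = 1485 mol; O₂ fed = 1485 × 1.866 = 2771 mol.
Fuel reacted = 0.836 × 495 → ξ = 413.8 mol.
Outlet (n = n₀ + ν ξ):
  C₂H₄: 495 − 1(413.8) = 81.18
  O₂: 2771 − 3(413.8) = 1530
  CO₂: 0 + 2(413.8) = 827.6
  H₂O: 0 + 2(413.8) = 827.6
Total out = 81.18 + 1530 + 827.6 + 827.6 = 3266 mol.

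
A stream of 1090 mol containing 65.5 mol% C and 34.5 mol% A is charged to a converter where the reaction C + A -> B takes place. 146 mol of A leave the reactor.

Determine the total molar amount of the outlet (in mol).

860 mol

For A: n = n₀ − 1ξ → 146 = 376.1 − 1ξ, giving ξ = 230.1 mol.
Outlet amounts (n = n₀ + ν ξ):
  C: 714 − 1(230.1) = 483.9
  A: 376.1 − 1(230.1) = 146
  B: 0 + 1(230.1) = 230.1
Total out = 483.9 + 146 + 230.1 = 860 mol.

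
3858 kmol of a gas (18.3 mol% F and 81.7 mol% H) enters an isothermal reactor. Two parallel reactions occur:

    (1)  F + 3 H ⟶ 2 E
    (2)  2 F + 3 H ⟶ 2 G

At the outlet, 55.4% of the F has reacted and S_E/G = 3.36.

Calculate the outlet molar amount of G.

Conversion of F: F consumed = 0.554 × 706 = 391.1 kmol = 1ξ₁ + 2ξ₂.
Selectivity: 2ξ₁ / (2ξ₂) = 3.36 → ξ₁ = 3.36 ξ₂.
Substitute: (1·3.36 + 2) ξ₂ = 391.1 → ξ₂ = 72.97 kmol, ξ₁ = 245.2 kmol.
Outlet amounts (n = n₀ + Σ ν·ξ):
  F: 706 − 1(245.2) − 2(72.97) = 314.9
  H: 3152 − 3(245.2) − 3(72.97) = 2198
  E: 0 + 2(245.2) = 490.4
  G: 0 + 2(72.97) = 145.9

146 kmol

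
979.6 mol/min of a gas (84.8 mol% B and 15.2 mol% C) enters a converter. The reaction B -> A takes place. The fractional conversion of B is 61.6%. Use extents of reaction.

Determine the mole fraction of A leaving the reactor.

0.522

B reacted = 0.616 × 830.7 = 511.7 mol/min; ν_B = −1, so ξ = 511.7/1 = 511.7 mol/min.
Outlet amounts (n = n₀ + ν ξ):
  B: 830.7 − 1(511.7) = 319
  A: 0 + 1(511.7) = 511.7
  C: 148.9 (inert)
Total out = 979.6 mol/min; y_A = 511.7 / 979.6 = 0.5224.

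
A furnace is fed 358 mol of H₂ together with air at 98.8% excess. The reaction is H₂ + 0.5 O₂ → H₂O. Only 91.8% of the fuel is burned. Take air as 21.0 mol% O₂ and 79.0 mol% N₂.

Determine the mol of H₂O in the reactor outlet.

Stoichiometric O₂ = 0.5 × 358 = 179 mol; O₂ fed = 179 × 1.988 = 355.9 mol.
N₂ fed = 355.9 × 79/21 = 1339 mol.
Fuel reacted = 0.918 × 358 → ξ = 328.6 mol.
Outlet (n = n₀ + ν ξ):
  H₂: 358 − 1(328.6) = 29.36
  O₂: 355.9 − 0.5(328.6) = 191.5
  N₂: 1339 (inert)
  H₂O: 0 + 1(328.6) = 328.6

329 mol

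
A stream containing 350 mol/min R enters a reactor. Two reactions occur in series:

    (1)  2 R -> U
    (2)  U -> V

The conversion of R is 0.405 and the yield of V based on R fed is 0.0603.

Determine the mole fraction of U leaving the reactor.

0.178

Conversion of R: R consumed = 2ξ₁ = 0.405 × 350 → ξ₁ = 70.88 mol/min.
Yield of V: 1ξ₂ / 350 = 0.0603 → ξ₂ = 21.11 mol/min.
Outlet amounts (n = n₀ + Σ ν·ξ):
  R: 350 − 2(70.88) = 208.2
  U: 0 + 1(70.88) − 1(21.11) = 49.77
  V: 0 + 1(21.11) = 21.11
Total out = 279.1 mol/min; y_U = 49.77 / 279.1 = 0.1783.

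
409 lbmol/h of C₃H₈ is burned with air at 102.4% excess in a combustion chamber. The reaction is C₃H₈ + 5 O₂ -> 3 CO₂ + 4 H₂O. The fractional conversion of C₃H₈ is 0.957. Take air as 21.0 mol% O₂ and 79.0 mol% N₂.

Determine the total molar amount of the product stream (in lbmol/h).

20500 lbmol/h

Stoichiometric O₂ = 5 × 409 = 2045 lbmol/h; O₂ fed = 2045 × 2.024 = 4139 lbmol/h.
N₂ fed = 4139 × 79/21 = 15570 lbmol/h.
Fuel reacted = 0.957 × 409 → ξ = 391.4 lbmol/h.
Outlet (n = n₀ + ν ξ):
  C₃H₈: 409 − 1(391.4) = 17.59
  O₂: 4139 − 5(391.4) = 2182
  N₂: 15570 (inert)
  CO₂: 0 + 3(391.4) = 1174
  H₂O: 0 + 4(391.4) = 1566
Total out = 17.59 + 2182 + 15570 + 1174 + 1566 = 20510 lbmol/h.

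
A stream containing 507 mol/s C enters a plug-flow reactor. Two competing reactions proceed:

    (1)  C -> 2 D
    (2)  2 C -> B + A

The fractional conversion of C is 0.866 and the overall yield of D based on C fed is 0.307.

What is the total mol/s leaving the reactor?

585 mol/s

Yield of D: 2ξ₁ / 507 = 0.307 → ξ₁ = 77.82 mol/s.
Conversion of C: 1ξ₁ + 2ξ₂ = 0.866 × 507 = 439.1 → ξ₂ = 180.6 mol/s.
Outlet amounts (n = n₀ + Σ ν·ξ):
  C: 507 − 1(77.82) − 2(180.6) = 67.94
  D: 0 + 2(77.82) = 155.6
  B: 0 + 1(180.6) = 180.6
  A: 0 + 1(180.6) = 180.6
Total out = 67.94 + 155.6 + 180.6 + 180.6 = 584.8 mol/s.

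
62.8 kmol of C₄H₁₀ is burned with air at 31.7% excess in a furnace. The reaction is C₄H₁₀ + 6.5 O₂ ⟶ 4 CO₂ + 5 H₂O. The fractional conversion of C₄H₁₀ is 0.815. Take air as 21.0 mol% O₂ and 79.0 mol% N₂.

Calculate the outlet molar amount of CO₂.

205 kmol

Stoichiometric O₂ = 6.5 × 62.8 = 408.2 kmol; O₂ fed = 408.2 × 1.317 = 537.6 kmol.
N₂ fed = 537.6 × 79/21 = 2022 kmol.
Fuel reacted = 0.815 × 62.8 → ξ = 51.18 kmol.
Outlet (n = n₀ + ν ξ):
  C₄H₁₀: 62.8 − 1(51.18) = 11.62
  O₂: 537.6 − 6.5(51.18) = 204.9
  N₂: 2022 (inert)
  CO₂: 0 + 4(51.18) = 204.7
  H₂O: 0 + 5(51.18) = 255.9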